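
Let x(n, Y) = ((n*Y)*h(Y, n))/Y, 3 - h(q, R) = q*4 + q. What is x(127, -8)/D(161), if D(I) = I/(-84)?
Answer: -65532/23 ≈ -2849.2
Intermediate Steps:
D(I) = -I/84 (D(I) = I*(-1/84) = -I/84)
h(q, R) = 3 - 5*q (h(q, R) = 3 - (q*4 + q) = 3 - (4*q + q) = 3 - 5*q)
x(n, Y) = n*(3 - 5*Y) (x(n, Y) = ((n*Y)*(3 - 5*Y))/Y = ((Y*n)*(3 - 5*Y))/Y = (Y*n*(3 - 5*Y))/Y = n*(3 - 5*Y))
x(127, -8)/D(161) = (127*(3 - 5*(-8)))/((-1/84*161)) = (127*(3 + 40))/(-23/12) = (127*43)*(-12/23) = 5461*(-12/23) = -65532/23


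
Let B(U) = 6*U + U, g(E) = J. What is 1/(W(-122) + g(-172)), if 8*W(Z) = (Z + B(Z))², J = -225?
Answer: 1/118847 ≈ 8.4142e-6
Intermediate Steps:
g(E) = -225
B(U) = 7*U
W(Z) = 8*Z² (W(Z) = (Z + 7*Z)²/8 = (8*Z)²/8 = (64*Z²)/8 = 8*Z²)
1/(W(-122) + g(-172)) = 1/(8*(-122)² - 225) = 1/(8*14884 - 225) = 1/(119072 - 225) = 1/118847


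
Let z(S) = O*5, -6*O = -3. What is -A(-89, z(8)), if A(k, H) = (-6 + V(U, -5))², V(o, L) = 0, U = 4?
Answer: -36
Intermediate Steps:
O = ½ (O = -⅙*(-3) = ½ ≈ 0.50000)
z(S) = 5/2 (z(S) = (½)*5 = 5/2)
A(k, H) = 36 (A(k, H) = (-6 + 0)² = (-6)² = 36)
-A(-89, z(8)) = -1*36 = -36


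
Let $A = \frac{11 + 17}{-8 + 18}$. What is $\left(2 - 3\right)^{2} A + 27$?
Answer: $\frac{149}{5} \approx 29.8$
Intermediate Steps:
$A = \frac{14}{5}$ ($A = \frac{28}{10} = 28 \cdot \frac{1}{10} = \frac{14}{5} \approx 2.8$)
$\left(2 - 3\right)^{2} A + 27 = \left(2 - 3\right)^{2} \cdot \frac{14}{5} + 27 = \left(-1\right)^{2} \cdot \frac{14}{5} + 27 = 1 \cdot \frac{14}{5} + 27 = \frac{14}{5} + 27 = \frac{149}{5}$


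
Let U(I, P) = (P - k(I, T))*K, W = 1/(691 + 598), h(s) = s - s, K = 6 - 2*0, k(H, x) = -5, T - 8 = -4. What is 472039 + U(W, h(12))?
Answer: 472069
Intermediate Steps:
T = 4 (T = 8 - 4 = 4)
K = 6 (K = 6 + 0 = 6)
h(s) = 0
W = 1/1289 ≈ 0.00077580
U(I, P) = 30 + 6*P (U(I, P) = (P - 1*(-5))*6 = (P + 5)*6 = (5 + P)*6 = 30 + 6*P)
472039 + U(W, h(12)) = 472039 + (30 + 6*0) = 472039 + (30 + 0) = 472039 + 30 = 472069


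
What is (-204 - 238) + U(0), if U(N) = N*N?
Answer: -442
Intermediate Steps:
U(N) = N²
(-204 - 238) + U(0) = (-204 - 238) + 0² = -442 + 0 = -442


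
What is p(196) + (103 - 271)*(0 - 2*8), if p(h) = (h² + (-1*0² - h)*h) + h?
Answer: 2884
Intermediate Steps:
p(h) = h (p(h) = (h² + (-1*0 - h)*h) + h = (h² + (0 - h)*h) + h = (h² + (-h)*h) + h = (h² - h²) + h = 0 + h = h)
p(196) + (103 - 271)*(0 - 2*8) = 196 + (103 - 271)*(0 - 2*8) = 196 - 168*(0 - 16) = 196 - 168*(-16) = 196 + 2688 = 2884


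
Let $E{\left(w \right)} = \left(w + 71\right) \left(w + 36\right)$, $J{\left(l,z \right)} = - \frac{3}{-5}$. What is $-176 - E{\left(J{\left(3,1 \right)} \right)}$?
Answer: $- \frac{69914}{25} \approx -2796.6$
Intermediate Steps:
$J{\left(l,z \right)} = \frac{3}{5}$ ($J{\left(l,z \right)} = \left(-3\right) \left(- \frac{1}{5}\right) = \frac{3}{5}$)
$E{\left(w \right)} = \left(36 + w\right) \left(71 + w\right)$ ($E{\left(w \right)} = \left(71 + w\right) \left(36 + w\right) = \left(36 + w\right) \left(71 + w\right)$)
$-176 - E{\left(J{\left(3,1 \right)} \right)} = -176 - \left(2556 + \left(\frac{3}{5}\right)^{2} + 107 \cdot \frac{3}{5}\right) = -176 - \left(2556 + \frac{9}{25} + \frac{321}{5}\right) = -176 - \frac{65514}{25} = - \frac{69914}{25}$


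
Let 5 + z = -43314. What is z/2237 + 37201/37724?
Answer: -1550947319/84388588 ≈ -18.379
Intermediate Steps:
z = -43319 (z = -5 - 43314 = -43319)
z/2237 + 37201/37724 = -43319/2237 + 37201/37724 = -1550947319/84388588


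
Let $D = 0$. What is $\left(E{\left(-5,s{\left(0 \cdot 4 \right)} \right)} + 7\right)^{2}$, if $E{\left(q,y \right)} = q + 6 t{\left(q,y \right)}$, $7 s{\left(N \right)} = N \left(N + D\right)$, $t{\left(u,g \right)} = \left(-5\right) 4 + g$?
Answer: $13924$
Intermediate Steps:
$t{\left(u,g \right)} = -20 + g$
$s{\left(N \right)} = \frac{N^{2}}{7}$ ($s{\left(N \right)} = \frac{N \left(N + 0\right)}{7} = \frac{N N}{7} = \frac{N^{2}}{7}$)
$E{\left(q,y \right)} = -120 + q + 6 y$ ($E{\left(q,y \right)} = q + 6 \left(-20 + y\right) = q + \left(-120 + 6 y\right) = -120 + q + 6 y$)
$\left(E{\left(-5,s{\left(0 \cdot 4 \right)} \right)} + 7\right)^{2} = \left(\left(-120 - 5 + 6 \frac{\left(0 \cdot 4\right)^{2}}{7}\right) + 7\right)^{2} = \left(\left(-120 - 5 + 6 \frac{0^{2}}{7}\right) + 7\right)^{2} = \left(\left(-120 - 5 + 6 \cdot \frac{1}{7} \cdot 0\right) + 7\right)^{2} = \left(\left(-120 - 5 + 6 \cdot 0\right) + 7\right)^{2} = \left(\left(-120 - 5 + 0\right) + 7\right)^{2} = \left(-125 + 7\right)^{2} = \left(-118\right)^{2} = 13924$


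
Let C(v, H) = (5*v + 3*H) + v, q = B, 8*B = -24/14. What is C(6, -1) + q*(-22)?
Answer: 264/7 ≈ 37.714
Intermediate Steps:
B = -3/14 (B = (-24/14)/8 = (-24*1/14)/8 = (⅛)*(-12/7) = -3/14 ≈ -0.21429)
q = -3/14 ≈ -0.21429
C(v, H) = 3*H + 6*v (C(v, H) = (3*H + 5*v) + v = 3*H + 6*v)
C(6, -1) + q*(-22) = (3*(-1) + 6*6) - 3/14*(-22) = (-3 + 36) + 33/7 = 33 + 33/7 = 264/7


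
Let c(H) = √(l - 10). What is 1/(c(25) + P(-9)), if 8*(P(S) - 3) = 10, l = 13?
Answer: 68/241 - 16*√3/241 ≈ 0.16717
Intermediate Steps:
P(S) = 17/4 (P(S) = 3 + (⅛)*10 = 3 + 5/4 = 17/4)
c(H) = √3 (c(H) = √(13 - 10) = √3)
1/(c(25) + P(-9)) = 1/(√3 + 17/4) = 1/(17/4 + √3)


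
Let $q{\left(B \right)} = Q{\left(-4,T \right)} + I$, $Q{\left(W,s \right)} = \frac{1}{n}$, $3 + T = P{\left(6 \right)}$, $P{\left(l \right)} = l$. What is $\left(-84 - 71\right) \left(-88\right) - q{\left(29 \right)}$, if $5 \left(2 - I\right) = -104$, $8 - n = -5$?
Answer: $\frac{885113}{65} \approx 13617.0$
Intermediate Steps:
$n = 13$ ($n = 8 - -5 = 8 + 5 = 13$)
$I = \frac{114}{5}$ ($I = 2 - - \frac{104}{5} = 2 + \frac{104}{5} = \frac{114}{5} \approx 22.8$)
$T = 3$ ($T = -3 + 6 = 3$)
$Q{\left(W,s \right)} = \frac{1}{13}$
$q{\left(B \right)} = \frac{1487}{65}$ ($q{\left(B \right)} = \frac{1}{13} + \frac{114}{5} = \frac{1487}{65}$)
$\left(-84 - 71\right) \left(-88\right) - q{\left(29 \right)} = \left(-84 - 71\right) \left(-88\right) - \frac{1487}{65} = \left(-155\right) \left(-88\right) - \frac{1487}{65} = 13640 - \frac{1487}{65} = \frac{885113}{65}$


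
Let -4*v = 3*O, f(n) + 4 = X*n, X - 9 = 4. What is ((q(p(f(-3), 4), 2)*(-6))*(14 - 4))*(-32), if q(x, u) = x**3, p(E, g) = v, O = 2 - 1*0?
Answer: -6480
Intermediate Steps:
X = 13 (X = 9 + 4 = 13)
f(n) = -4 + 13*n
O = 2 (O = 2 + 0 = 2)
v = -3/2 (v = -3*2/4 = -1/4*6 = -3/2 ≈ -1.5000)
p(E, g) = -3/2
((q(p(f(-3), 4), 2)*(-6))*(14 - 4))*(-32) = (((-3/2)**3*(-6))*(14 - 4))*(-32) = (-27/8*(-6)*10)*(-32) = ((81/4)*10)*(-32) = (405/2)*(-32) = -6480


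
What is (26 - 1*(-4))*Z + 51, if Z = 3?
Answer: 141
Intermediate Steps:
(26 - 1*(-4))*Z + 51 = (26 - 1*(-4))*3 + 51 = (26 + 4)*3 + 51 = 30*3 + 51 = 90 + 51 = 141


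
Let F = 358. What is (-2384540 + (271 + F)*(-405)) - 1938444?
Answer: -4577729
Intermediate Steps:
(-2384540 + (271 + F)*(-405)) - 1938444 = (-2384540 + (271 + 358)*(-405)) - 1938444 = (-2384540 + 629*(-405)) - 1938444 = (-2384540 - 254745) - 1938444 = -2639285 - 1938444 = -4577729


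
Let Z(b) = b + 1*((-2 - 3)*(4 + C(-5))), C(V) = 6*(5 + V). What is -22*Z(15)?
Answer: 110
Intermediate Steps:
C(V) = 30 + 6*V
Z(b) = -20 + b (Z(b) = b + 1*((-2 - 3)*(4 + (30 + 6*(-5)))) = b + 1*(-5*(4 + (30 - 30))) = b + 1*(-5*(4 + 0)) = b + 1*(-5*4) = b + 1*(-20) = b - 20 = -20 + b)
-22*Z(15) = -22*(-20 + 15) = -22*(-5) = 110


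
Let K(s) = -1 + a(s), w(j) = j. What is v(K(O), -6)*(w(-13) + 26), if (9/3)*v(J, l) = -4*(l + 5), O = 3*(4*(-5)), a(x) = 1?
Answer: 52/3 ≈ 17.333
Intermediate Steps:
O = -60 (O = 3*(-20) = -60)
K(s) = 0 (K(s) = -1 + 1 = 0)
v(J, l) = -20/3 - 4*l/3 (v(J, l) = (-4*(l + 5))/3 = (-4*(5 + l))/3 = (-20 - 4*l)/3 = -20/3 - 4*l/3)
v(K(O), -6)*(w(-13) + 26) = (-20/3 - 4/3*(-6))*(-13 + 26) = (-20/3 + 8)*13 = (4/3)*13 = 52/3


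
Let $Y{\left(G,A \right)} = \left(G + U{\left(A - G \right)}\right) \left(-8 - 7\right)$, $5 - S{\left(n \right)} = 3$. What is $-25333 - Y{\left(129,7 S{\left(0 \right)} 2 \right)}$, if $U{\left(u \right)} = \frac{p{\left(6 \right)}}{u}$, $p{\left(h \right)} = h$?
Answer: $- \frac{2363288}{101} \approx -23399.0$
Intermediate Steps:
$S{\left(n \right)} = 2$ ($S{\left(n \right)} = 5 - 3 = 2$)
$U{\left(u \right)} = \frac{6}{u}$
$Y{\left(G,A \right)} = - \frac{90}{A - G} - 15 G$ ($Y{\left(G,A \right)} = \left(G + \frac{6}{A - G}\right) \left(-8 - 7\right) = \left(G + \frac{6}{A - G}\right) \left(-15\right) = - \frac{90}{A - G} - 15 G$)
$-25333 - Y{\left(129,7 S{\left(0 \right)} 2 \right)} = -25333 - \frac{15 \left(-6 - 129 \left(7 \cdot 2 \cdot 2 - 129\right)\right)}{7 \cdot 2 \cdot 2 - 129} = -25333 - \frac{15 \left(-6 - 129 \left(14 \cdot 2 - 129\right)\right)}{14 \cdot 2 - 129} = -25333 - \frac{15 \left(-6 - 129 \left(28 - 129\right)\right)}{28 - 129} = -25333 - \frac{15 \left(-6 - 129 \left(-101\right)\right)}{-101} = -25333 - 15 \left(- \frac{1}{101}\right) \left(-6 + 13029\right) = -25333 - 15 \left(- \frac{1}{101}\right) 13023 = -25333 - - \frac{195345}{101} = -25333 + \frac{195345}{101} = - \frac{2363288}{101}$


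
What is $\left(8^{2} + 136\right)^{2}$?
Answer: $40000$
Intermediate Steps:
$\left(8^{2} + 136\right)^{2} = \left(64 + 136\right)^{2} = 200^{2} = 40000$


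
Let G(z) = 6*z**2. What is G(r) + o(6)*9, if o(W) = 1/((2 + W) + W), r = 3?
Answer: 765/14 ≈ 54.643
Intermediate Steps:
o(W) = 1/(2 + 2*W)
G(r) + o(6)*9 = 6*3**2 + (1/(2*(1 + 6)))*9 = 6*9 + ((1/2)/7)*9 = 54 + ((1/2)*(1/7))*9 = 54 + (1/14)*9 = 54 + 9/14 = 765/14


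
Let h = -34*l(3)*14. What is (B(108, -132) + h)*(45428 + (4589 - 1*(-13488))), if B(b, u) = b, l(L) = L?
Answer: -83826600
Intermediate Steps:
h = -1428 (h = -34*3*14 = -102*14 = -1428)
(B(108, -132) + h)*(45428 + (4589 - 1*(-13488))) = (108 - 1428)*(45428 + (4589 - 1*(-13488))) = -1320*(45428 + (4589 + 13488)) = -1320*(45428 + 18077) = -1320*63505 = -83826600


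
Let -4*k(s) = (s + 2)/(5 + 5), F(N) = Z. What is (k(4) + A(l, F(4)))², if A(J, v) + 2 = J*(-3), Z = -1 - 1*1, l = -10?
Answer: 310249/400 ≈ 775.62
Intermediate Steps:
Z = -2 (Z = -1 - 1 = -2)
F(N) = -2
A(J, v) = -2 - 3*J (A(J, v) = -2 + J*(-3) = -2 - 3*J)
k(s) = -1/20 - s/40 (k(s) = -(s + 2)/(4*(5 + 5)) = -(2 + s)/(4*10) = -(⅕ + s/10)/4 = -1/20 - s/40)
(k(4) + A(l, F(4)))² = ((-1/20 - 1/40*4) + (-2 - 3*(-10)))² = ((-1/20 - ⅒) + (-2 + 30))² = (-3/20 + 28)² = (557/20)² = 310249/400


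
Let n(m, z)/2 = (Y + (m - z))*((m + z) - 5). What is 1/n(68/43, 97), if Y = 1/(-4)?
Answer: -1849/33107460 ≈ -5.5848e-5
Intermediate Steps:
Y = -1/4 ≈ -0.25000
n(m, z) = 2*(-5 + m + z)*(-1/4 + m - z) (n(m, z) = 2*((-1/4 + (m - z))*((m + z) - 5)) = 2*((-1/4 + m - z)*(-5 + m + z)) = 2*((-5 + m + z)*(-1/4 + m - z)) = 2*(-5 + m + z)*(-1/4 + m - z))
1/n(68/43, 97) = 1/(5/2 - 2*97**2 + 2*(68/43)**2 - 714/43 + (19/2)*97) = 1/(5/2 - 2*9409 + 2*(68*(1/43))**2 - 714/43 + 1843/2) = 1/(5/2 - 18818 + 2*(68/43)**2 - 21/2*68/43 + 1843/2) = 1/(5/2 - 18818 + 2*(4624/1849) - 714/43 + 1843/2) = 1/(5/2 - 18818 + 9248/1849 - 714/43 + 1843/2) = 1/(-33107460/1849) = -1849/33107460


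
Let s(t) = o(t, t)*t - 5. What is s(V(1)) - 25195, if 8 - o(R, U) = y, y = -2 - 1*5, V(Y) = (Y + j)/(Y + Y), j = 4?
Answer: -50325/2 ≈ -25163.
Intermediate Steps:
V(Y) = (4 + Y)/(2*Y) (V(Y) = (Y + 4)/(Y + Y) = (4 + Y)/((2*Y)) = (4 + Y)*(1/(2*Y)) = (4 + Y)/(2*Y))
y = -7 (y = -2 - 5 = -7)
o(R, U) = 15 (o(R, U) = 8 - 1*(-7) = 8 + 7 = 15)
s(t) = -5 + 15*t (s(t) = 15*t - 5 = -5 + 15*t)
s(V(1)) - 25195 = (-5 + 15*((1/2)*(4 + 1)/1)) - 25195 = (-5 + 15*((1/2)*1*5)) - 25195 = (-5 + 15*(5/2)) - 25195 = (-5 + 75/2) - 25195 = 65/2 - 25195 = -50325/2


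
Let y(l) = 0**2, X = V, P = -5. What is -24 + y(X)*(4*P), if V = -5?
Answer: -24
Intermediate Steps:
X = -5
y(l) = 0
-24 + y(X)*(4*P) = -24 + 0*(4*(-5)) = -24 + 0*(-20) = -24 + 0 = -24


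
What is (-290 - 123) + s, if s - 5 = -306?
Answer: -714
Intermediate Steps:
s = -301 (s = 5 - 306 = -301)
(-290 - 123) + s = (-290 - 123) - 301 = -413 - 301 = -714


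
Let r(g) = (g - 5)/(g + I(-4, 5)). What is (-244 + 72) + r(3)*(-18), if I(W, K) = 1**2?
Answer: -163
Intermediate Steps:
I(W, K) = 1
r(g) = (-5 + g)/(1 + g) (r(g) = (g - 5)/(g + 1) = (-5 + g)/(1 + g))
(-244 + 72) + r(3)*(-18) = (-244 + 72) + ((-5 + 3)/(1 + 3))*(-18) = -172 + (-2/4)*(-18) = -172 + ((1/4)*(-2))*(-18) = -172 - 1/2*(-18) = -172 + 9 = -163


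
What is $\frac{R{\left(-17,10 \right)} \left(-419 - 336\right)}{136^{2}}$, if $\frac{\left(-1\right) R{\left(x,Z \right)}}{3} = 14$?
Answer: $\frac{15855}{9248} \approx 1.7144$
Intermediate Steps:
$R{\left(x,Z \right)} = -42$ ($R{\left(x,Z \right)} = \left(-3\right) 14 = -42$)
$\frac{R{\left(-17,10 \right)} \left(-419 - 336\right)}{136^{2}} = \frac{\left(-42\right) \left(-419 - 336\right)}{136^{2}} = \frac{\left(-42\right) \left(-755\right)}{18496} = 31710 \cdot \frac{1}{18496} = \frac{15855}{9248}$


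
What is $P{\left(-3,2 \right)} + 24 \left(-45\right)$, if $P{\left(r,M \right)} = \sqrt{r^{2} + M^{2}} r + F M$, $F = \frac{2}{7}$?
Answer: $- \frac{7556}{7} - 3 \sqrt{13} \approx -1090.2$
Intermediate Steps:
$F = \frac{2}{7}$ ($F = 2 \cdot \frac{1}{7} = \frac{2}{7} \approx 0.28571$)
$P{\left(r,M \right)} = \frac{2 M}{7} + r \sqrt{M^{2} + r^{2}}$ ($P{\left(r,M \right)} = \sqrt{r^{2} + M^{2}} r + \frac{2 M}{7} = \sqrt{M^{2} + r^{2}} r + \frac{2 M}{7} = r \sqrt{M^{2} + r^{2}} + \frac{2 M}{7} = \frac{2 M}{7} + r \sqrt{M^{2} + r^{2}}$)
$P{\left(-3,2 \right)} + 24 \left(-45\right) = \left(\frac{2}{7} \cdot 2 - 3 \sqrt{2^{2} + \left(-3\right)^{2}}\right) + 24 \left(-45\right) = \left(\frac{4}{7} - 3 \sqrt{4 + 9}\right) - 1080 = \left(\frac{4}{7} - 3 \sqrt{13}\right) - 1080 = - \frac{7556}{7} - 3 \sqrt{13}$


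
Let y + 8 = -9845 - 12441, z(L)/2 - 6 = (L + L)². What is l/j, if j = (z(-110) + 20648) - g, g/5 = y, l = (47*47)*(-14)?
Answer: -15463/114465 ≈ -0.13509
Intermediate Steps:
z(L) = 12 + 8*L² (z(L) = 12 + 2*(L + L)² = 12 + 2*(2*L)² = 12 + 2*(4*L²) = 12 + 8*L²)
l = -30926 (l = 2209*(-14) = -30926)
y = -22294 (y = -8 + (-9845 - 12441) = -8 - 22286 = -22294)
g = -111470 (g = 5*(-22294) = -111470)
j = 228930 (j = ((12 + 8*(-110)²) + 20648) - 1*(-111470) = ((12 + 8*12100) + 20648) + 111470 = ((12 + 96800) + 20648) + 111470 = (96812 + 20648) + 111470 = 117460 + 111470 = 228930)
l/j = -30926/228930 = -30926*1/228930 = -15463/114465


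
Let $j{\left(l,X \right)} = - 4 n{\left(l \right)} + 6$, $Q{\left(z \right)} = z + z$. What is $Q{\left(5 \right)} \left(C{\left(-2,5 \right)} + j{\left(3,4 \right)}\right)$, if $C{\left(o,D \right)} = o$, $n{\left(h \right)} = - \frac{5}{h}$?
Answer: $\frac{320}{3} \approx 106.67$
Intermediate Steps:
$Q{\left(z \right)} = 2 z$
$j{\left(l,X \right)} = 6 + \frac{20}{l}$ ($j{\left(l,X \right)} = - 4 \left(- \frac{5}{l}\right) + 6 = \frac{20}{l} + 6 = 6 + \frac{20}{l}$)
$Q{\left(5 \right)} \left(C{\left(-2,5 \right)} + j{\left(3,4 \right)}\right) = 2 \cdot 5 \left(-2 + \left(6 + \frac{20}{3}\right)\right) = 10 \left(-2 + \left(6 + 20 \cdot \frac{1}{3}\right)\right) = 10 \left(-2 + \left(6 + \frac{20}{3}\right)\right) = 10 \left(-2 + \frac{38}{3}\right) = 10 \cdot \frac{32}{3} = \frac{320}{3}$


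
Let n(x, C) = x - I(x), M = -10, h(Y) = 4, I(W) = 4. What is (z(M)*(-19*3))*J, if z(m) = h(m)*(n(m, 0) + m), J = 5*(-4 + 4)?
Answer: 0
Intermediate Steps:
J = 0 (J = 5*0 = 0)
n(x, C) = -4 + x (n(x, C) = x - 1*4 = x - 4 = -4 + x)
z(m) = -16 + 8*m (z(m) = 4*((-4 + m) + m) = 4*(-4 + 2*m) = -16 + 8*m)
(z(M)*(-19*3))*J = ((-16 + 8*(-10))*(-19*3))*0 = ((-16 - 80)*(-57))*0 = -96*(-57)*0 = 5472*0 = 0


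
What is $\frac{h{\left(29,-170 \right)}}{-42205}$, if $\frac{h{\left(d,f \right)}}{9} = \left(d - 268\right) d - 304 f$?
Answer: $- \frac{402741}{42205} \approx -9.5425$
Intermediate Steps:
$h{\left(d,f \right)} = - 2736 f + 9 d \left(-268 + d\right)$ ($h{\left(d,f \right)} = 9 \left(\left(d - 268\right) d - 304 f\right) = 9 \left(\left(-268 + d\right) d - 304 f\right) = 9 \left(d \left(-268 + d\right) - 304 f\right) = 9 \left(- 304 f + d \left(-268 + d\right)\right) = - 2736 f + 9 d \left(-268 + d\right)$)
$\frac{h{\left(29,-170 \right)}}{-42205} = \frac{\left(-2736\right) \left(-170\right) - 69948 + 9 \cdot 29^{2}}{-42205} = \left(465120 - 69948 + 9 \cdot 841\right) \left(- \frac{1}{42205}\right) = \left(465120 - 69948 + 7569\right) \left(- \frac{1}{42205}\right) = 402741 \left(- \frac{1}{42205}\right) = - \frac{402741}{42205}$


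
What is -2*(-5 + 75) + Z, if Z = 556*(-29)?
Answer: -16264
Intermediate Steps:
Z = -16124
-2*(-5 + 75) + Z = -2*(-5 + 75) - 16124 = -2*70 - 16124 = -140 - 16124 = -16264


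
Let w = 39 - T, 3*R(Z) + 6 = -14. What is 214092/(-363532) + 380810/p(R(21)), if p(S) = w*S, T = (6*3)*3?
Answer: 3460380293/908830 ≈ 3807.5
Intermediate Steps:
R(Z) = -20/3 (R(Z) = -2 + (⅓)*(-14) = -2 - 14/3 = -20/3)
T = 54 (T = 18*3 = 54)
w = -15 (w = 39 - 1*54 = 39 - 54 = -15)
p(S) = -15*S
214092/(-363532) + 380810/p(R(21)) = 214092/(-363532) + 380810/((-15*(-20/3))) = 214092*(-1/363532) + 380810/100 = -53523/90883 + 380810*(1/100) = -53523/90883 + 38081/10 = 3460380293/908830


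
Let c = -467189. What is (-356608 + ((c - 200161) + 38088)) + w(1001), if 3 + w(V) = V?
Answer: -984872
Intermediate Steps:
w(V) = -3 + V
(-356608 + ((c - 200161) + 38088)) + w(1001) = (-356608 + ((-467189 - 200161) + 38088)) + (-3 + 1001) = (-356608 + (-667350 + 38088)) + 998 = (-356608 - 629262) + 998 = -985870 + 998 = -984872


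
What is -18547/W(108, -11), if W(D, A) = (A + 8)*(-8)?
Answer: -18547/24 ≈ -772.79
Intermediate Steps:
W(D, A) = -64 - 8*A (W(D, A) = (8 + A)*(-8) = -64 - 8*A)
-18547/W(108, -11) = -18547/(-64 - 8*(-11)) = -18547/(-64 + 88) = -18547/24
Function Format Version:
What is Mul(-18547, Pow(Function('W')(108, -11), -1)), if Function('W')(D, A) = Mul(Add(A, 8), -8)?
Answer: Rational(-18547, 24) ≈ -772.79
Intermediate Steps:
Function('W')(D, A) = Add(-64, Mul(-8, A)) (Function('W')(D, A) = Mul(Add(8, A), -8) = Add(-64, Mul(-8, A)))
Mul(-18547, Pow(Function('W')(108, -11), -1)) = Mul(-18547, Pow(Add(-64, Mul(-8, -11)), -1)) = Mul(-18547, Pow(Add(-64, 88), -1)) = Mul(-18547, Pow(24, -1)) = Mul(-18547, Rational(1, 24)) = Rational(-18547, 24)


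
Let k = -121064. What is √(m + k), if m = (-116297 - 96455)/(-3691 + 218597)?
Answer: 4*I*√87364637258169/107453 ≈ 347.94*I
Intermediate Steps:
m = -106376/107453 (m = -212752/214906 = -212752*1/214906 = -106376/107453 ≈ -0.98998)
√(m + k) = √(-106376/107453 - 121064) = √(-13008796368/107453) = 4*I*√87364637258169/107453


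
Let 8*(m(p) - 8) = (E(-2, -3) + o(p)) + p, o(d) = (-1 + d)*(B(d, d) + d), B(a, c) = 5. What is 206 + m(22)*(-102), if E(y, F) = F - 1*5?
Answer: -32071/4 ≈ -8017.8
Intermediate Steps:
E(y, F) = -5 + F (E(y, F) = F - 5 = -5 + F)
o(d) = (-1 + d)*(5 + d)
m(p) = 51/8 + p**2/8 + 5*p/8 (m(p) = 8 + (((-5 - 3) + (-5 + p**2 + 4*p)) + p)/8 = 8 + ((-8 + (-5 + p**2 + 4*p)) + p)/8 = 8 + ((-13 + p**2 + 4*p) + p)/8 = 8 + (-13 + p**2 + 5*p)/8 = 8 + (-13/8 + p**2/8 + 5*p/8) = 51/8 + p**2/8 + 5*p/8)
206 + m(22)*(-102) = 206 + (51/8 + (1/8)*22**2 + (5/8)*22)*(-102) = 206 + (51/8 + (1/8)*484 + 55/4)*(-102) = 206 + (51/8 + 121/2 + 55/4)*(-102) = 206 + (645/8)*(-102) = 206 - 32895/4 = -32071/4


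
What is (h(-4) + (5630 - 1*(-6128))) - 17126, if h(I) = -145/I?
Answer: -21327/4 ≈ -5331.8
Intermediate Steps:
(h(-4) + (5630 - 1*(-6128))) - 17126 = (-145/(-4) + (5630 - 1*(-6128))) - 17126 = (-145*(-¼) + (5630 + 6128)) - 17126 = (145/4 + 11758) - 17126 = 47177/4 - 17126 = -21327/4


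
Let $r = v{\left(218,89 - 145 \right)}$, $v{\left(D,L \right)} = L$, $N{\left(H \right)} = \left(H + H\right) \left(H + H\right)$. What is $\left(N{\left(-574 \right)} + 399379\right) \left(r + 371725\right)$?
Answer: $638260855327$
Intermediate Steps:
$N{\left(H \right)} = 4 H^{2}$ ($N{\left(H \right)} = 2 H 2 H = 4 H^{2}$)
$r = -56$ ($r = 89 - 145 = -56$)
$\left(N{\left(-574 \right)} + 399379\right) \left(r + 371725\right) = \left(4 \left(-574\right)^{2} + 399379\right) \left(-56 + 371725\right) = \left(4 \cdot 329476 + 399379\right) 371669 = \left(1317904 + 399379\right) 371669 = 1717283 \cdot 371669 = 638260855327$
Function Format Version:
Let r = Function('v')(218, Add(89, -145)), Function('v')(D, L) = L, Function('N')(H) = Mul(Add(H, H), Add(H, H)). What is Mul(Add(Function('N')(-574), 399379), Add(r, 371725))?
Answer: 638260855327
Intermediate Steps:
Function('N')(H) = Mul(4, Pow(H, 2)) (Function('N')(H) = Mul(Mul(2, H), Mul(2, H)) = Mul(4, Pow(H, 2)))
r = -56 (r = Add(89, -145) = -56)
Mul(Add(Function('N')(-574), 399379), Add(r, 371725)) = Mul(Add(Mul(4, Pow(-574, 2)), 399379), Add(-56, 371725)) = Mul(Add(Mul(4, 329476), 399379), 371669) = Mul(Add(1317904, 399379), 371669) = Mul(1717283, 371669) = 638260855327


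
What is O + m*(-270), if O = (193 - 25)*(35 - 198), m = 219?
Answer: -86514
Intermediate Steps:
O = -27384 (O = 168*(-163) = -27384)
O + m*(-270) = -27384 + 219*(-270) = -27384 - 59130 = -86514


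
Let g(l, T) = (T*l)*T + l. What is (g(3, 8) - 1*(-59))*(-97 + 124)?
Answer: 6858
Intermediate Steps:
g(l, T) = l + l*T² (g(l, T) = l*T² + l = l + l*T²)
(g(3, 8) - 1*(-59))*(-97 + 124) = (3*(1 + 8²) - 1*(-59))*(-97 + 124) = (3*(1 + 64) + 59)*27 = (3*65 + 59)*27 = (195 + 59)*27 = 254*27 = 6858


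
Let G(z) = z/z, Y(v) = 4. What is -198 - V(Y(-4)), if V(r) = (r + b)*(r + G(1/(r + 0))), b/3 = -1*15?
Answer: 7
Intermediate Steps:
b = -45 (b = 3*(-1*15) = 3*(-15) = -45)
G(z) = 1
V(r) = (1 + r)*(-45 + r) (V(r) = (r - 45)*(r + 1) = (-45 + r)*(1 + r) = (1 + r)*(-45 + r))
-198 - V(Y(-4)) = -198 - (-45 + 4² - 44*4) = -198 - (-45 + 16 - 176) = -198 - 1*(-205) = -198 + 205 = 7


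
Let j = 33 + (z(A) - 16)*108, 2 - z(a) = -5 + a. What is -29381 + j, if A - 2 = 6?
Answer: -31184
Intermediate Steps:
A = 8 (A = 2 + 6 = 8)
z(a) = 7 - a (z(a) = 2 - (-5 + a) = 2 + (5 - a) = 7 - a)
j = -1803 (j = 33 + ((7 - 1*8) - 16)*108 = 33 + ((7 - 8) - 16)*108 = 33 + (-1 - 16)*108 = 33 - 17*108 = 33 - 1836 = -1803)
-29381 + j = -29381 - 1803 = -31184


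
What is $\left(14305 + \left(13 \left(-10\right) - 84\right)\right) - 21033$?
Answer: $-6942$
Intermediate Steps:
$\left(14305 + \left(13 \left(-10\right) - 84\right)\right) - 21033 = \left(14305 - 214\right) - 21033 = 14091 - 21033 = -6942$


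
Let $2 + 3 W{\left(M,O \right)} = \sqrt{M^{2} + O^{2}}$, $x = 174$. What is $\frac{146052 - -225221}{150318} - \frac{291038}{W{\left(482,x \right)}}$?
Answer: $- \frac{1964222569}{469915542} - \frac{727595 \sqrt{2626}}{21883} \approx -1708.0$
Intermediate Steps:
$W{\left(M,O \right)} = - \frac{2}{3} + \frac{\sqrt{M^{2} + O^{2}}}{3}$
$\frac{146052 - -225221}{150318} - \frac{291038}{W{\left(482,x \right)}} = \frac{146052 - -225221}{150318} - \frac{291038}{- \frac{2}{3} + \frac{\sqrt{482^{2} + 174^{2}}}{3}} = \left(146052 + 225221\right) \frac{1}{150318} - \frac{291038}{- \frac{2}{3} + \frac{\sqrt{232324 + 30276}}{3}} = 371273 \cdot \frac{1}{150318} - \frac{291038}{- \frac{2}{3} + \frac{\sqrt{262600}}{3}} = \frac{53039}{21474} - \frac{291038}{- \frac{2}{3} + \frac{10 \sqrt{2626}}{3}}$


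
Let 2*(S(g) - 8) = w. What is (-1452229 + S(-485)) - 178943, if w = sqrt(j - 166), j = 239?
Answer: -1631164 + sqrt(73)/2 ≈ -1.6312e+6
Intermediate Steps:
w = sqrt(73) (w = sqrt(239 - 166) = sqrt(73) ≈ 8.5440)
S(g) = 8 + sqrt(73)/2
(-1452229 + S(-485)) - 178943 = (-1452229 + (8 + sqrt(73)/2)) - 178943 = (-1452221 + sqrt(73)/2) - 178943 = -1631164 + sqrt(73)/2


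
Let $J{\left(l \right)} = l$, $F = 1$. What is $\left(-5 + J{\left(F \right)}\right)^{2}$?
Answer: $16$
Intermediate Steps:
$\left(-5 + J{\left(F \right)}\right)^{2} = \left(-5 + 1\right)^{2} = \left(-4\right)^{2} = 16$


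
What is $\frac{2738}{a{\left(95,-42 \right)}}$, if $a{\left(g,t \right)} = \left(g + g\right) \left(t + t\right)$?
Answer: $- \frac{1369}{7980} \approx -0.17155$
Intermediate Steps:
$a{\left(g,t \right)} = 4 g t$ ($a{\left(g,t \right)} = 2 g 2 t = 4 g t$)
$\frac{2738}{a{\left(95,-42 \right)}} = \frac{2738}{4 \cdot 95 \left(-42\right)} = \frac{2738}{-15960} = 2738 \left(- \frac{1}{15960}\right) = - \frac{1369}{7980}$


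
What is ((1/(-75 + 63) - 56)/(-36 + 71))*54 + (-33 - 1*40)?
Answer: -11167/70 ≈ -159.53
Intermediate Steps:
((1/(-75 + 63) - 56)/(-36 + 71))*54 + (-33 - 1*40) = ((1/(-12) - 56)/35)*54 + (-33 - 40) = ((-1/12 - 56)*(1/35))*54 - 73 = -673/12*1/35*54 - 73 = -673/420*54 - 73 = -6057/70 - 73 = -11167/70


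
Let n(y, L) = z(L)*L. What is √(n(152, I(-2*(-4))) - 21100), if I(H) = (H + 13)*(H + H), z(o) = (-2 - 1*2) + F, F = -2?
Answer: 2*I*√5779 ≈ 152.04*I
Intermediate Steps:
z(o) = -6 (z(o) = (-2 - 1*2) - 2 = (-2 - 2) - 2 = -4 - 2 = -6)
I(H) = 2*H*(13 + H) (I(H) = (13 + H)*(2*H) = 2*H*(13 + H))
n(y, L) = -6*L
√(n(152, I(-2*(-4))) - 21100) = √(-12*(-2*(-4))*(13 - 2*(-4)) - 21100) = √(-12*8*(13 + 8) - 21100) = √(-12*8*21 - 21100) = √(-6*336 - 21100) = √(-2016 - 21100) = √(-23116) = 2*I*√5779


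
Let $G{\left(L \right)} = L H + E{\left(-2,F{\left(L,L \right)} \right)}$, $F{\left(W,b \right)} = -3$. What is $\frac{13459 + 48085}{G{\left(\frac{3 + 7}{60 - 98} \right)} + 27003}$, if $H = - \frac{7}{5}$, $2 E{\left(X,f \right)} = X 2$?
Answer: $\frac{584668}{256513} \approx 2.2793$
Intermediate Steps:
$E{\left(X,f \right)} = X$ ($E{\left(X,f \right)} = \frac{X 2}{2} = \frac{2 X}{2} = X$)
$H = - \frac{7}{5}$ ($H = \left(-7\right) \frac{1}{5} = - \frac{7}{5} \approx -1.4$)
$G{\left(L \right)} = -2 - \frac{7 L}{5}$ ($G{\left(L \right)} = L \left(- \frac{7}{5}\right) - 2 = - \frac{7 L}{5} - 2 = -2 - \frac{7 L}{5}$)
$\frac{13459 + 48085}{G{\left(\frac{3 + 7}{60 - 98} \right)} + 27003} = \frac{13459 + 48085}{\left(-2 - \frac{7 \frac{3 + 7}{60 - 98}}{5}\right) + 27003} = \frac{61544}{\left(-2 - \frac{7 \frac{10}{-38}}{5}\right) + 27003} = \frac{61544}{\left(-2 - \frac{7 \cdot 10 \left(- \frac{1}{38}\right)}{5}\right) + 27003} = \frac{61544}{\left(-2 - - \frac{7}{19}\right) + 27003} = \frac{61544}{\left(-2 + \frac{7}{19}\right) + 27003} = \frac{61544}{- \frac{31}{19} + 27003} = \frac{61544}{\frac{513026}{19}} = 61544 \cdot \frac{19}{513026} = \frac{584668}{256513}$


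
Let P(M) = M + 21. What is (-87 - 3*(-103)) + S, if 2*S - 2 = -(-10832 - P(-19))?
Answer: 5640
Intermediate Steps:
P(M) = 21 + M
S = 5418 (S = 1 + (-(-10832 - (21 - 19)))/2 = 1 + (-(-10832 - 1*2))/2 = 1 + (-(-10832 - 2))/2 = 1 + (-1*(-10834))/2 = 1 + (½)*10834 = 1 + 5417 = 5418)
(-87 - 3*(-103)) + S = (-87 - 3*(-103)) + 5418 = (-87 + 309) + 5418 = 222 + 5418 = 5640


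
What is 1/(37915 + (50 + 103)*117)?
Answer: 1/55816 ≈ 1.7916e-5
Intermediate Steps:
1/(37915 + (50 + 103)*117) = 1/(37915 + 153*117) = 1/(37915 + 17901) = 1/55816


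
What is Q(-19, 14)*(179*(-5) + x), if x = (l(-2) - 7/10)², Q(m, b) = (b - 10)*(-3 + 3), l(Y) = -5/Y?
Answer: 0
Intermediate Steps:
Q(m, b) = 0 (Q(m, b) = (-10 + b)*0 = 0)
x = 81/25 (x = (-5/(-2) - 7/10)² = (-5*(-½) - 7*⅒)² = (5/2 - 7/10)² = (9/5)² = 81/25 ≈ 3.2400)
Q(-19, 14)*(179*(-5) + x) = 0*(179*(-5) + 81/25) = 0*(-895 + 81/25) = 0*(-22294/25) = 0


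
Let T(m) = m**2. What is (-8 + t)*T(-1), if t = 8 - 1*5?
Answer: -5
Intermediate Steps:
t = 3 (t = 8 - 5 = 3)
(-8 + t)*T(-1) = (-8 + 3)*(-1)**2 = -5*1 = -5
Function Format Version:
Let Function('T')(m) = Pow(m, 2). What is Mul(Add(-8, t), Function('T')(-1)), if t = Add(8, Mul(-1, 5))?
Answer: -5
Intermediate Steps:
t = 3 (t = Add(8, -5) = 3)
Mul(Add(-8, t), Function('T')(-1)) = Mul(Add(-8, 3), Pow(-1, 2)) = Mul(-5, 1) = -5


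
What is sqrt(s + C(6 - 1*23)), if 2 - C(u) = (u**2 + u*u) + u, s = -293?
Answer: 2*I*sqrt(213) ≈ 29.189*I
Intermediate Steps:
C(u) = 2 - u - 2*u**2 (C(u) = 2 - ((u**2 + u*u) + u) = 2 - ((u**2 + u**2) + u) = 2 - (2*u**2 + u) = 2 - (u + 2*u**2) = 2 + (-u - 2*u**2) = 2 - u - 2*u**2)
sqrt(s + C(6 - 1*23)) = sqrt(-293 + (2 - (6 - 1*23) - 2*(6 - 1*23)**2)) = sqrt(-293 + (2 - (6 - 23) - 2*(6 - 23)**2)) = sqrt(-293 + (2 - 1*(-17) - 2*(-17)**2)) = sqrt(-293 + (2 + 17 - 2*289)) = sqrt(-293 + (2 + 17 - 578)) = sqrt(-293 - 559) = sqrt(-852) = 2*I*sqrt(213)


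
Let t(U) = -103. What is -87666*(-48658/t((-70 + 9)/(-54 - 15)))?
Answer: -4265652228/103 ≈ -4.1414e+7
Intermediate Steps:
-87666*(-48658/t((-70 + 9)/(-54 - 15))) = -87666/((-103/(-48658))) = -87666/((-103*(-1/48658))) = -87666/103/48658 = -87666*48658/103 = -4265652228/103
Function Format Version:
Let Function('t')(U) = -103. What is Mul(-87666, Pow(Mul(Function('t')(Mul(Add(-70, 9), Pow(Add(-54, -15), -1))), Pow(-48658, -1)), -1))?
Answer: Rational(-4265652228, 103) ≈ -4.1414e+7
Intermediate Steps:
Mul(-87666, Pow(Mul(Function('t')(Mul(Add(-70, 9), Pow(Add(-54, -15), -1))), Pow(-48658, -1)), -1)) = Mul(-87666, Pow(Mul(-103, Pow(-48658, -1)), -1)) = Mul(-87666, Pow(Mul(-103, Rational(-1, 48658)), -1)) = Mul(-87666, Pow(Rational(103, 48658), -1)) = Mul(-87666, Rational(48658, 103)) = Rational(-4265652228, 103)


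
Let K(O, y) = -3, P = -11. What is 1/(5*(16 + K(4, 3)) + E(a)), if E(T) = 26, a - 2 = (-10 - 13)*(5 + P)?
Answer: 1/91 ≈ 0.010989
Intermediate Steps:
a = 140 (a = 2 + (-10 - 13)*(5 - 11) = 2 - 23*(-6) = 2 + 138 = 140)
1/(5*(16 + K(4, 3)) + E(a)) = 1/(5*(16 - 3) + 26) = 1/(5*13 + 26) = 1/(65 + 26) = 1/91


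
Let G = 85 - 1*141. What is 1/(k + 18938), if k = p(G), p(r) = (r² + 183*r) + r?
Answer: 1/11770 ≈ 8.4962e-5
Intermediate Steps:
G = -56 (G = 85 - 141 = -56)
p(r) = r² + 184*r
k = -7168 (k = -56*(184 - 56) = -56*128 = -7168)
1/(k + 18938) = 1/(-7168 + 18938) = 1/11770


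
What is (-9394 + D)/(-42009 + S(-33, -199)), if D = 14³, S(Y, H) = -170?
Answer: 6650/42179 ≈ 0.15766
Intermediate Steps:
D = 2744
(-9394 + D)/(-42009 + S(-33, -199)) = (-9394 + 2744)/(-42009 - 170) = -6650/(-42179) = -6650*(-1/42179) = 6650/42179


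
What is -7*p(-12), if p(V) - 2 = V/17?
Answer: -154/17 ≈ -9.0588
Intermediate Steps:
p(V) = 2 + V/17
-7*p(-12) = -7*(2 + (1/17)*(-12)) = -7*(2 - 12/17) = -7*22/17 = -154/17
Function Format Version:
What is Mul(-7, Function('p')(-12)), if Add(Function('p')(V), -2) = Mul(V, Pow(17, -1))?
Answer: Rational(-154, 17) ≈ -9.0588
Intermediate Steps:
Function('p')(V) = Add(2, Mul(Rational(1, 17), V)) (Function('p')(V) = Add(2, Mul(V, Pow(17, -1))) = Add(2, Mul(V, Rational(1, 17))) = Add(2, Mul(Rational(1, 17), V)))
Mul(-7, Function('p')(-12)) = Mul(-7, Add(2, Mul(Rational(1, 17), -12))) = Mul(-7, Add(2, Rational(-12, 17))) = Mul(-7, Rational(22, 17)) = Rational(-154, 17)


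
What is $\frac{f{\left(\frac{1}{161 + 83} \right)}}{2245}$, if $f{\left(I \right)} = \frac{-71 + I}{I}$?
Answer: $- \frac{17323}{2245} \approx -7.7163$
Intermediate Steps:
$f{\left(I \right)} = \frac{-71 + I}{I}$
$\frac{f{\left(\frac{1}{161 + 83} \right)}}{2245} = \frac{\frac{1}{\frac{1}{161 + 83}} \left(-71 + \frac{1}{161 + 83}\right)}{2245} = \frac{-71 + \frac{1}{244}}{\frac{1}{244}} \cdot \frac{1}{2245} = \frac{1}{\frac{1}{244}} \left(-71 + \frac{1}{244}\right) \frac{1}{2245} = 244 \left(- \frac{17323}{244}\right) \frac{1}{2245} = \left(-17323\right) \frac{1}{2245} = - \frac{17323}{2245}$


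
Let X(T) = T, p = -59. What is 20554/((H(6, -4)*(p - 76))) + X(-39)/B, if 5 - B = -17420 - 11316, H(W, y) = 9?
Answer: -590789899/34920315 ≈ -16.918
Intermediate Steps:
B = 28741 (B = 5 - (-17420 - 11316) = 5 - 1*(-28736) = 5 + 28736 = 28741)
20554/((H(6, -4)*(p - 76))) + X(-39)/B = 20554/((9*(-59 - 76))) - 39/28741 = 20554/((9*(-135))) - 39*1/28741 = 20554/(-1215) - 39/28741 = 20554*(-1/1215) - 39/28741 = -20554/1215 - 39/28741 = -590789899/34920315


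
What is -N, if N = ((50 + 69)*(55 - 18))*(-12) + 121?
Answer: 52715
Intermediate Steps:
N = -52715 (N = (119*37)*(-12) + 121 = 4403*(-12) + 121 = -52836 + 121 = -52715)
-N = -1*(-52715) = 52715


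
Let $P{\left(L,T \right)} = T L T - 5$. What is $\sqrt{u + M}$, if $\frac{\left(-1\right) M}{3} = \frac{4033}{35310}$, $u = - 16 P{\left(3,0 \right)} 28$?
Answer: $\frac{\sqrt{310266227590}}{11770} \approx 47.325$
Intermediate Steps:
$P{\left(L,T \right)} = -5 + L T^{2}$ ($P{\left(L,T \right)} = L T T - 5 = L T^{2} - 5 = -5 + L T^{2}$)
$u = 2240$ ($u = - 16 \left(-5 + 3 \cdot 0^{2}\right) 28 = - 16 \left(-5 + 3 \cdot 0\right) 28 = - 16 \left(-5 + 0\right) 28 = \left(-16\right) \left(-5\right) 28 = 80 \cdot 28 = 2240$)
$M = - \frac{4033}{11770}$ ($M = - 3 \cdot \frac{4033}{35310} = - 3 \cdot 4033 \cdot \frac{1}{35310} = \left(-3\right) \frac{4033}{35310} = - \frac{4033}{11770} \approx -0.34265$)
$\sqrt{u + M} = \sqrt{2240 - \frac{4033}{11770}} = \sqrt{\frac{26360767}{11770}} = \frac{\sqrt{310266227590}}{11770}$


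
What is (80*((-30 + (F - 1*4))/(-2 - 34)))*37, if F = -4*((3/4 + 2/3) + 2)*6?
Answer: 85840/9 ≈ 9537.8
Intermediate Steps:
F = -82 (F = -4*((3*(1/4) + 2*(1/3)) + 2)*6 = -4*((3/4 + 2/3) + 2)*6 = -4*(17/12 + 2)*6 = -4*41/12*6 = -41/3*6 = -82)
(80*((-30 + (F - 1*4))/(-2 - 34)))*37 = (80*((-30 + (-82 - 1*4))/(-2 - 34)))*37 = (80*((-30 + (-82 - 4))/(-36)))*37 = (80*((-30 - 86)*(-1/36)))*37 = (80*(-116*(-1/36)))*37 = (80*(29/9))*37 = (2320/9)*37 = 85840/9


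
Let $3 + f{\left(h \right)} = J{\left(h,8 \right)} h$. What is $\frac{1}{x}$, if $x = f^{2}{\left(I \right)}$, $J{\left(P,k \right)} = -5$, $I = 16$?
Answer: $\frac{1}{6889} \approx 0.00014516$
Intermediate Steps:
$f{\left(h \right)} = -3 - 5 h$
$x = 6889$ ($x = \left(-3 - 80\right)^{2} = \left(-83\right)^{2} = 6889$)
$\frac{1}{x} = \frac{1}{6889}$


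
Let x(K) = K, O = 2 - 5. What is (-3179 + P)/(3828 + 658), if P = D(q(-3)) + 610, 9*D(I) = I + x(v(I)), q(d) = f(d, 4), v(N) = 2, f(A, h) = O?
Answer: -11561/20187 ≈ -0.57269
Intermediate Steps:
O = -3
f(A, h) = -3
q(d) = -3
D(I) = 2/9 + I/9 (D(I) = (I + 2)/9 = (2 + I)/9 = 2/9 + I/9)
P = 5489/9 (P = (2/9 + (⅑)*(-3)) + 610 = (2/9 - ⅓) + 610 = -⅑ + 610 = 5489/9 ≈ 609.89)
(-3179 + P)/(3828 + 658) = (-3179 + 5489/9)/(3828 + 658) = -23122/9/4486 = -23122/9*1/4486 = -11561/20187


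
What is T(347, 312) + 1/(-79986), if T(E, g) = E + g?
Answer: 52710773/79986 ≈ 659.00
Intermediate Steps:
T(347, 312) + 1/(-79986) = (347 + 312) + 1/(-79986) = 659 - 1/79986 = 52710773/79986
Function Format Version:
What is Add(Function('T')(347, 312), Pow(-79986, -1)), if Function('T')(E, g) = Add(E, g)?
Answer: Rational(52710773, 79986) ≈ 659.00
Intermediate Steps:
Add(Function('T')(347, 312), Pow(-79986, -1)) = Add(Add(347, 312), Pow(-79986, -1)) = Add(659, Rational(-1, 79986)) = Rational(52710773, 79986)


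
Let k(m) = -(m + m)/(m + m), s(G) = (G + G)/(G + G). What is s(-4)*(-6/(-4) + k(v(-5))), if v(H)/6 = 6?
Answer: ½ ≈ 0.50000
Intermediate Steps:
v(H) = 36 (v(H) = 6*6 = 36)
s(G) = 1 (s(G) = (2*G)/((2*G)) = (2*G)*(1/(2*G)) = 1)
k(m) = -1 (k(m) = -2*m/(2*m) = -2*m*1/(2*m) = -1*1 = -1)
s(-4)*(-6/(-4) + k(v(-5))) = 1*(-6/(-4) - 1) = 1*(-6*(-¼) - 1) = 1*(3/2 - 1) = 1*(½) = ½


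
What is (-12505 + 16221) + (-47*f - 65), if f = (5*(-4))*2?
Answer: 5531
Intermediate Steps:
f = -40 (f = -20*2 = -40)
(-12505 + 16221) + (-47*f - 65) = (-12505 + 16221) + (-47*(-40) - 65) = 3716 + (1880 - 65) = 3716 + 1815 = 5531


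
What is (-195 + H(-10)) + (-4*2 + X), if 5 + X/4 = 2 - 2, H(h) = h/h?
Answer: -222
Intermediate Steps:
H(h) = 1
X = -20 (X = -20 + 4*(2 - 2) = -20 + 4*0 = -20 + 0 = -20)
(-195 + H(-10)) + (-4*2 + X) = (-195 + 1) + (-4*2 - 20) = -194 + (-8 - 20) = -194 - 28 = -222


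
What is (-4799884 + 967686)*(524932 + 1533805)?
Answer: -7889487813926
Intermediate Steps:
(-4799884 + 967686)*(524932 + 1533805) = -3832198*2058737 = -7889487813926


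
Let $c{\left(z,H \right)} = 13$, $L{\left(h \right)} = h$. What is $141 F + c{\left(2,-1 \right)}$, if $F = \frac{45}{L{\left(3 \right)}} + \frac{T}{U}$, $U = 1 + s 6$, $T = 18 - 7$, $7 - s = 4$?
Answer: $\frac{41983}{19} \approx 2209.6$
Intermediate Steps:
$s = 3$ ($s = 7 - 4 = 3$)
$T = 11$
$U = 19$ ($U = 1 + 3 \cdot 6 = 1 + 18 = 19$)
$F = \frac{296}{19}$ ($F = \frac{45}{3} + \frac{11}{19} = 45 \cdot \frac{1}{3} + 11 \cdot \frac{1}{19} = 15 + \frac{11}{19} = \frac{296}{19} \approx 15.579$)
$141 F + c{\left(2,-1 \right)} = 141 \cdot \frac{296}{19} + 13 = \frac{41736}{19} + 13 = \frac{41983}{19}$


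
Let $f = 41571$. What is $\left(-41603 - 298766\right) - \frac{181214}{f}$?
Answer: $- \frac{14149660913}{41571} \approx -3.4037 \cdot 10^{5}$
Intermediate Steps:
$\left(-41603 - 298766\right) - \frac{181214}{f} = \left(-41603 - 298766\right) - \frac{181214}{41571} = -340369 - \frac{181214}{41571} = - \frac{14149660913}{41571}$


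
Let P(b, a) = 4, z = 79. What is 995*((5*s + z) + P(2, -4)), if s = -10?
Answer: 32835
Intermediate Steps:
995*((5*s + z) + P(2, -4)) = 995*((5*(-10) + 79) + 4) = 995*((-50 + 79) + 4) = 995*(29 + 4) = 995*33 = 32835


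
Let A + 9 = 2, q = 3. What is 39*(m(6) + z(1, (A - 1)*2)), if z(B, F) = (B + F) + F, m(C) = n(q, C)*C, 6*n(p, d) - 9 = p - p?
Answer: -858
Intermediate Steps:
A = -7 (A = -9 + 2 = -7)
n(p, d) = 3/2 (n(p, d) = 3/2 + (p - p)/6 = 3/2 + (1/6)*0 = 3/2 + 0 = 3/2)
m(C) = 3*C/2
z(B, F) = B + 2*F
39*(m(6) + z(1, (A - 1)*2)) = 39*((3/2)*6 + (1 + 2*((-7 - 1)*2))) = 39*(9 + (1 + 2*(-8*2))) = 39*(9 + (1 + 2*(-16))) = 39*(9 + (1 - 32)) = 39*(9 - 31) = 39*(-22) = -858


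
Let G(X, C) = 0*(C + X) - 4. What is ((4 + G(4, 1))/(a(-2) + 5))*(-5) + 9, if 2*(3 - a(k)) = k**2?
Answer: 9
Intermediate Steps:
a(k) = 3 - k**2/2
G(X, C) = -4 (G(X, C) = 0 - 4 = -4)
((4 + G(4, 1))/(a(-2) + 5))*(-5) + 9 = ((4 - 4)/((3 - 1/2*(-2)**2) + 5))*(-5) + 9 = (0/((3 - 1/2*4) + 5))*(-5) + 9 = (0/((3 - 2) + 5))*(-5) + 9 = (0/(1 + 5))*(-5) + 9 = (0/6)*(-5) + 9 = (0*(1/6))*(-5) + 9 = 0*(-5) + 9 = 0 + 9 = 9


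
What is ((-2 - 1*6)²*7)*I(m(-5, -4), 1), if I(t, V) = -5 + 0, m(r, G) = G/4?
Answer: -2240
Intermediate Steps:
m(r, G) = G/4 (m(r, G) = G*(¼) = G/4)
I(t, V) = -5
((-2 - 1*6)²*7)*I(m(-5, -4), 1) = ((-2 - 1*6)²*7)*(-5) = ((-2 - 6)²*7)*(-5) = ((-8)²*7)*(-5) = (64*7)*(-5) = 448*(-5) = -2240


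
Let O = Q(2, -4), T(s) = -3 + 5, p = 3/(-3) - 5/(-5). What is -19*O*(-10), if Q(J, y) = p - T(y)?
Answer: -380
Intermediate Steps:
p = 0 (p = 3*(-⅓) - 5*(-⅕) = -1 + 1 = 0)
T(s) = 2
Q(J, y) = -2 (Q(J, y) = 0 - 1*2 = 0 - 2 = -2)
O = -2
-19*O*(-10) = -19*(-2)*(-10) = 38*(-10) = -380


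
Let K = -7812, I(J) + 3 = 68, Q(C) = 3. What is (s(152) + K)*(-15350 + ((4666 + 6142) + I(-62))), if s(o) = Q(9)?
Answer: 34960893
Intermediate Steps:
s(o) = 3
I(J) = 65 (I(J) = -3 + 68 = 65)
(s(152) + K)*(-15350 + ((4666 + 6142) + I(-62))) = (3 - 7812)*(-15350 + ((4666 + 6142) + 65)) = -7809*(-15350 + (10808 + 65)) = -7809*(-15350 + 10873) = -7809*(-4477) = 34960893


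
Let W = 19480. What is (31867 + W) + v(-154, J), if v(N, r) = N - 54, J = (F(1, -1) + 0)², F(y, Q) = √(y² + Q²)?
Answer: 51139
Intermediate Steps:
F(y, Q) = √(Q² + y²)
J = 2 (J = (√((-1)² + 1²) + 0)² = (√(1 + 1) + 0)² = (√2 + 0)² = (√2)² = 2)
v(N, r) = -54 + N
(31867 + W) + v(-154, J) = (31867 + 19480) + (-54 - 154) = 51347 - 208 = 51139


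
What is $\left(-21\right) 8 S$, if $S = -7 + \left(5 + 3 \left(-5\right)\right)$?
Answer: $2856$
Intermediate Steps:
$S = -17$ ($S = -7 + \left(5 - 15\right) = -7 - 10 = -17$)
$\left(-21\right) 8 S = \left(-21\right) 8 \left(-17\right) = \left(-168\right) \left(-17\right) = 2856$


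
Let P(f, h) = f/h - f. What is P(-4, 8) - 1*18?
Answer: -29/2 ≈ -14.500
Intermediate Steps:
P(f, h) = -f + f/h
P(-4, 8) - 1*18 = (-1*(-4) - 4/8) - 1*18 = (4 - 4*⅛) - 18 = (4 - ½) - 18 = 7/2 - 18 = -29/2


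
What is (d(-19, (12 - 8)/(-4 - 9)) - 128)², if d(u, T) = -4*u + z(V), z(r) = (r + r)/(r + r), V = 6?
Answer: 2601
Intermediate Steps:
z(r) = 1 (z(r) = (2*r)/((2*r)) = (2*r)*(1/(2*r)) = 1)
d(u, T) = 1 - 4*u (d(u, T) = -4*u + 1 = 1 - 4*u)
(d(-19, (12 - 8)/(-4 - 9)) - 128)² = ((1 - 4*(-19)) - 128)² = ((1 + 76) - 128)² = (77 - 128)² = (-51)² = 2601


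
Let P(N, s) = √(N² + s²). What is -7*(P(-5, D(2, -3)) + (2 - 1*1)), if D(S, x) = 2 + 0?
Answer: -7 - 7*√29 ≈ -44.696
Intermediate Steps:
D(S, x) = 2
-7*(P(-5, D(2, -3)) + (2 - 1*1)) = -7*(√((-5)² + 2²) + (2 - 1*1)) = -7*(√(25 + 4) + (2 - 1)) = -7*(√29 + 1) = -7*(1 + √29) = -7 - 7*√29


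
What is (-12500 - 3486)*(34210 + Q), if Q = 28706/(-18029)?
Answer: -9859259736624/18029 ≈ -5.4686e+8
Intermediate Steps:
Q = -28706/18029 (Q = 28706*(-1/18029) = -28706/18029 ≈ -1.5922)
(-12500 - 3486)*(34210 + Q) = (-12500 - 3486)*(34210 - 28706/18029) = -15986*616743384/18029 = -9859259736624/18029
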